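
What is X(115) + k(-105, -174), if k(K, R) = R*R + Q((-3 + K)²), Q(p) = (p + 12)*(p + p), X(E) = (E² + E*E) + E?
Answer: 272434569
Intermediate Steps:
X(E) = E + 2*E² (X(E) = (E² + E²) + E = 2*E² + E = E + 2*E²)
Q(p) = 2*p*(12 + p) (Q(p) = (12 + p)*(2*p) = 2*p*(12 + p))
k(K, R) = R² + 2*(-3 + K)²*(12 + (-3 + K)²) (k(K, R) = R*R + 2*(-3 + K)²*(12 + (-3 + K)²) = R² + 2*(-3 + K)²*(12 + (-3 + K)²))
X(115) + k(-105, -174) = 115*(1 + 2*115) + ((-174)² + 2*(-3 - 105)²*(12 + (-3 - 105)²)) = 115*(1 + 230) + (30276 + 2*(-108)²*(12 + (-108)²)) = 115*231 + (30276 + 2*11664*(12 + 11664)) = 26565 + (30276 + 2*11664*11676) = 26565 + (30276 + 272377728) = 26565 + 272408004 = 272434569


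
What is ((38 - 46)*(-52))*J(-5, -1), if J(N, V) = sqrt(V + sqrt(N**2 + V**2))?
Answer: 416*sqrt(-1 + sqrt(26)) ≈ 842.24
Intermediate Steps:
((38 - 46)*(-52))*J(-5, -1) = ((38 - 46)*(-52))*sqrt(-1 + sqrt((-5)**2 + (-1)**2)) = (-8*(-52))*sqrt(-1 + sqrt(25 + 1)) = 416*sqrt(-1 + sqrt(26))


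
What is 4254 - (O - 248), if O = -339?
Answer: 4841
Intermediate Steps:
4254 - (O - 248) = 4254 - (-339 - 248) = 4254 - 1*(-587) = 4254 + 587 = 4841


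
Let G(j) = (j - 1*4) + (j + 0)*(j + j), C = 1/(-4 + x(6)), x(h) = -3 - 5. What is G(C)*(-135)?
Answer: 4395/8 ≈ 549.38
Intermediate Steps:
x(h) = -8
C = -1/12 (C = 1/(-4 - 8) = 1/(-12) = -1/12 ≈ -0.083333)
G(j) = -4 + j + 2*j² (G(j) = (j - 4) + j*(2*j) = (-4 + j) + 2*j² = -4 + j + 2*j²)
G(C)*(-135) = (-4 - 1/12 + 2*(-1/12)²)*(-135) = (-4 - 1/12 + 2*(1/144))*(-135) = (-4 - 1/12 + 1/72)*(-135) = -293/72*(-135) = 4395/8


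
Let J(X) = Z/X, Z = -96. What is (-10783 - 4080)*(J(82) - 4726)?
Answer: 2880657482/41 ≈ 7.0260e+7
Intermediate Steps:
J(X) = -96/X
(-10783 - 4080)*(J(82) - 4726) = (-10783 - 4080)*(-96/82 - 4726) = -14863*(-96*1/82 - 4726) = -14863*(-48/41 - 4726) = -14863*(-193814/41) = 2880657482/41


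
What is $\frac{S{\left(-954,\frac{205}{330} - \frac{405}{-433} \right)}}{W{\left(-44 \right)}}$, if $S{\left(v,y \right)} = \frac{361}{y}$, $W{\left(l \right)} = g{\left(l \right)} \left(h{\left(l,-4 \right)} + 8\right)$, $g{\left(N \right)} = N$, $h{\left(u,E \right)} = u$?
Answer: $\frac{156313}{1067592} \approx 0.14642$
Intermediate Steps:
$W{\left(l \right)} = l \left(8 + l\right)$ ($W{\left(l \right)} = l \left(l + 8\right) = l \left(8 + l\right)$)
$\frac{S{\left(-954,\frac{205}{330} - \frac{405}{-433} \right)}}{W{\left(-44 \right)}} = \frac{361 \frac{1}{\frac{205}{330} - \frac{405}{-433}}}{\left(-44\right) \left(8 - 44\right)} = \frac{361 \frac{1}{205 \cdot \frac{1}{330} - - \frac{405}{433}}}{\left(-44\right) \left(-36\right)} = \frac{361 \frac{1}{\frac{41}{66} + \frac{405}{433}}}{1584} = \frac{361}{\frac{44483}{28578}} \cdot \frac{1}{1584} = 361 \cdot \frac{28578}{44483} \cdot \frac{1}{1584} = \frac{10316658}{44483} \cdot \frac{1}{1584} = \frac{156313}{1067592}$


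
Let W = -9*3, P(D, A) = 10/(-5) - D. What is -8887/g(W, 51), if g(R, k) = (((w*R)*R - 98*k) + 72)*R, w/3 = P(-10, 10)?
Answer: 8887/339390 ≈ 0.026185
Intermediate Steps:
P(D, A) = -2 - D (P(D, A) = 10*(-1/5) - D = -2 - D)
w = 24 (w = 3*(-2 - 1*(-10)) = 3*(-2 + 10) = 3*8 = 24)
W = -27
g(R, k) = R*(72 - 98*k + 24*R**2) (g(R, k) = (((24*R)*R - 98*k) + 72)*R = ((24*R**2 - 98*k) + 72)*R = ((-98*k + 24*R**2) + 72)*R = (72 - 98*k + 24*R**2)*R = R*(72 - 98*k + 24*R**2))
-8887/g(W, 51) = -8887*(-1/(54*(36 - 49*51 + 12*(-27)**2))) = -8887*(-1/(54*(36 - 2499 + 12*729))) = -8887*(-1/(54*(36 - 2499 + 8748))) = -8887/(2*(-27)*6285) = -8887/(-339390) = -8887*(-1/339390) = 8887/339390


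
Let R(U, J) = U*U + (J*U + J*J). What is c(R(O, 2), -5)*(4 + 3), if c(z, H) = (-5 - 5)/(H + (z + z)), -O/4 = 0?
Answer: -70/3 ≈ -23.333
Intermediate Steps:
O = 0 (O = -4*0 = 0)
R(U, J) = J² + U² + J*U (R(U, J) = U² + (J*U + J²) = U² + (J² + J*U) = J² + U² + J*U)
c(z, H) = -10/(H + 2*z)
c(R(O, 2), -5)*(4 + 3) = (-10/(-5 + 2*(2² + 0² + 2*0)))*(4 + 3) = -10/(-5 + 2*(4 + 0 + 0))*7 = -10/(-5 + 2*4)*7 = -10/(-5 + 8)*7 = -10/3*7 = -70/3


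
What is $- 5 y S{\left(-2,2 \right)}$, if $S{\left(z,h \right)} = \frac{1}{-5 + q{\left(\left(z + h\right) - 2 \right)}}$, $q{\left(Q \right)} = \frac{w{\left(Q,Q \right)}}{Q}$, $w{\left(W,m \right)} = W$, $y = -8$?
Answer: $-10$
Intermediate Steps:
$q{\left(Q \right)} = 1$ ($q{\left(Q \right)} = \frac{Q}{Q} = 1$)
$S{\left(z,h \right)} = - \frac{1}{4}$ ($S{\left(z,h \right)} = \frac{1}{-5 + 1} = \frac{1}{-4} = - \frac{1}{4}$)
$- 5 y S{\left(-2,2 \right)} = \left(-5\right) \left(-8\right) \left(- \frac{1}{4}\right) = 40 \left(- \frac{1}{4}\right) = -10$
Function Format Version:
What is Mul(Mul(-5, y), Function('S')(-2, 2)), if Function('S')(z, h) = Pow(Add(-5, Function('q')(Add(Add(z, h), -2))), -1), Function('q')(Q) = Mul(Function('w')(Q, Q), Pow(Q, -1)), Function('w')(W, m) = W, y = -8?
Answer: -10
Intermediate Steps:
Function('q')(Q) = 1 (Function('q')(Q) = Mul(Q, Pow(Q, -1)) = 1)
Function('S')(z, h) = Rational(-1, 4) (Function('S')(z, h) = Pow(Add(-5, 1), -1) = Pow(-4, -1) = Rational(-1, 4))
Mul(Mul(-5, y), Function('S')(-2, 2)) = Mul(Mul(-5, -8), Rational(-1, 4)) = Mul(40, Rational(-1, 4)) = -10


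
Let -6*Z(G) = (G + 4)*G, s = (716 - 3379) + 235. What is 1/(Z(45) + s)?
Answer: -2/5591 ≈ -0.00035772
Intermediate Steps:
s = -2428 (s = -2663 + 235 = -2428)
Z(G) = -G*(4 + G)/6 (Z(G) = -(G + 4)*G/6 = -(4 + G)*G/6 = -G*(4 + G)/6)
1/(Z(45) + s) = 1/(-⅙*45*(4 + 45) - 2428) = 1/(-⅙*45*49 - 2428) = 1/(-735/2 - 2428) = 1/(-5591/2) = -2/5591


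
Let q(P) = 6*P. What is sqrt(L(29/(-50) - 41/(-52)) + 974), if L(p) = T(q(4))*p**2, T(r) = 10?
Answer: sqrt(1646794410)/1300 ≈ 31.216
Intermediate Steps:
L(p) = 10*p**2
sqrt(L(29/(-50) - 41/(-52)) + 974) = sqrt(10*(29/(-50) - 41/(-52))**2 + 974) = sqrt(10*(29*(-1/50) - 41*(-1/52))**2 + 974) = sqrt(10*(-29/50 + 41/52)**2 + 974) = sqrt(10*(271/1300)**2 + 974) = sqrt(10*(73441/1690000) + 974) = sqrt(73441/169000 + 974) = sqrt(164679441/169000) = sqrt(1646794410)/1300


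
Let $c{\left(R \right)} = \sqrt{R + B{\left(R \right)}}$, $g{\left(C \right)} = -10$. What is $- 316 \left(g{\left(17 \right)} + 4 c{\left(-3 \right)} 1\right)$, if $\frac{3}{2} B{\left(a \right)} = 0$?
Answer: $3160 - 1264 i \sqrt{3} \approx 3160.0 - 2189.3 i$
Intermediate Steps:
$B{\left(a \right)} = 0$ ($B{\left(a \right)} = \frac{2}{3} \cdot 0 = 0$)
$c{\left(R \right)} = \sqrt{R}$ ($c{\left(R \right)} = \sqrt{R + 0} = \sqrt{R}$)
$- 316 \left(g{\left(17 \right)} + 4 c{\left(-3 \right)} 1\right) = - 316 \left(-10 + 4 \sqrt{-3} \cdot 1\right) = - 316 \left(-10 + 4 i \sqrt{3} \cdot 1\right) = - 316 \left(-10 + 4 i \sqrt{3}\right) = 3160 - 1264 i \sqrt{3}$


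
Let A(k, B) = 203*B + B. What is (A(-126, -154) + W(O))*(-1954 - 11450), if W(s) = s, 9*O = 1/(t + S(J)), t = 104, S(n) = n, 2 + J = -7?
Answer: 120013513772/285 ≈ 4.2110e+8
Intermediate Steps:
J = -9 (J = -2 - 7 = -9)
O = 1/855 (O = 1/(9*(104 - 9)) = (⅑)/95 = (⅑)*(1/95) = 1/855 ≈ 0.0011696)
A(k, B) = 204*B
(A(-126, -154) + W(O))*(-1954 - 11450) = (204*(-154) + 1/855)*(-1954 - 11450) = (-31416 + 1/855)*(-13404) = -26860679/855*(-13404) = 120013513772/285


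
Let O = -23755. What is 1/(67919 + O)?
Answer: 1/44164 ≈ 2.2643e-5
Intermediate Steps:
1/(67919 + O) = 1/(67919 - 23755) = 1/44164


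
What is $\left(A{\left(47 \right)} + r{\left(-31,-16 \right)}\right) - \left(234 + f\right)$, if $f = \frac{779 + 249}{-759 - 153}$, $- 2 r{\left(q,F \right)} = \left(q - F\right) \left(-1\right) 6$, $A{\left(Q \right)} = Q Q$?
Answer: $\frac{440297}{228} \approx 1931.1$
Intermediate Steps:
$A{\left(Q \right)} = Q^{2}$
$r{\left(q,F \right)} = - 3 F + 3 q$ ($r{\left(q,F \right)} = - \frac{\left(q - F\right) \left(-1\right) 6}{2} = - \frac{\left(F - q\right) 6}{2} = - \frac{- 6 q + 6 F}{2} = - 3 F + 3 q$)
$f = - \frac{257}{228}$ ($f = \frac{1028}{-912} = 1028 \left(- \frac{1}{912}\right) = - \frac{257}{228} \approx -1.1272$)
$\left(A{\left(47 \right)} + r{\left(-31,-16 \right)}\right) - \left(234 + f\right) = \left(47^{2} + \left(\left(-3\right) \left(-16\right) + 3 \left(-31\right)\right)\right) + \left(18 \left(-13\right) - - \frac{257}{228}\right) = \left(2209 + \left(48 - 93\right)\right) + \left(-234 + \frac{257}{228}\right) = \left(2209 - 45\right) - \frac{53095}{228} = 2164 - \frac{53095}{228} = \frac{440297}{228}$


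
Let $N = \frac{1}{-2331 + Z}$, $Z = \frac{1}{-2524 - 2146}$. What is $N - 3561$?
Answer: $- \frac{38764235201}{10885771} \approx -3561.0$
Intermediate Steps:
$Z = - \frac{1}{4670}$ ($Z = \frac{1}{-4670} = - \frac{1}{4670} \approx -0.00021413$)
$N = - \frac{4670}{10885771}$ ($N = \frac{1}{-2331 - \frac{1}{4670}} = \frac{1}{- \frac{10885771}{4670}} = - \frac{4670}{10885771} \approx -0.000429$)
$N - 3561 = - \frac{4670}{10885771} - 3561 = - \frac{38764235201}{10885771}$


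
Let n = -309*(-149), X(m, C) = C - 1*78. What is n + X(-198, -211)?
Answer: 45752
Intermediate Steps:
X(m, C) = -78 + C (X(m, C) = C - 78 = -78 + C)
n = 46041
n + X(-198, -211) = 46041 + (-78 - 211) = 46041 - 289 = 45752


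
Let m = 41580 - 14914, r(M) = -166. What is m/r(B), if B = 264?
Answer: -13333/83 ≈ -160.64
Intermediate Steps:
m = 26666
m/r(B) = 26666/(-166) = 26666*(-1/166) = -13333/83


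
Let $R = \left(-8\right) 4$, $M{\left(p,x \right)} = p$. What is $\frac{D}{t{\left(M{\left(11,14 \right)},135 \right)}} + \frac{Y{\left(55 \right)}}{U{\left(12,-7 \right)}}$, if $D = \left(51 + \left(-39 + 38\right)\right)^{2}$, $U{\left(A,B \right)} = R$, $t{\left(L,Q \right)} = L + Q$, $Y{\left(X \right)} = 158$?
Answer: $\frac{14233}{1168} \approx 12.186$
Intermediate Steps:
$R = -32$
$U{\left(A,B \right)} = -32$
$D = 2500$ ($D = \left(51 - 1\right)^{2} = 50^{2} = 2500$)
$\frac{D}{t{\left(M{\left(11,14 \right)},135 \right)}} + \frac{Y{\left(55 \right)}}{U{\left(12,-7 \right)}} = \frac{2500}{11 + 135} + \frac{158}{-32} = \frac{2500}{146} + 158 \left(- \frac{1}{32}\right) = 2500 \cdot \frac{1}{146} - \frac{79}{16} = \frac{1250}{73} - \frac{79}{16} = \frac{14233}{1168}$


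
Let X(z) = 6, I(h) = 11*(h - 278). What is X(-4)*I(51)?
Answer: -14982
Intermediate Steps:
I(h) = -3058 + 11*h (I(h) = 11*(-278 + h) = -3058 + 11*h)
X(-4)*I(51) = 6*(-3058 + 11*51) = 6*(-3058 + 561) = 6*(-2497) = -14982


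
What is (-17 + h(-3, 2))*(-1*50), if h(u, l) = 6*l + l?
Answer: 150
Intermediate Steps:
h(u, l) = 7*l
(-17 + h(-3, 2))*(-1*50) = (-17 + 7*2)*(-1*50) = (-17 + 14)*(-50) = -3*(-50) = 150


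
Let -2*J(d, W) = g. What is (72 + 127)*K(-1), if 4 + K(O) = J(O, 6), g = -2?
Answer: -597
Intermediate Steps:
J(d, W) = 1 (J(d, W) = -½*(-2) = 1)
K(O) = -3 (K(O) = -4 + 1 = -3)
(72 + 127)*K(-1) = (72 + 127)*(-3) = 199*(-3) = -597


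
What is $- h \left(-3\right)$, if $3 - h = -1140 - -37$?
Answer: $3318$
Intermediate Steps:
$h = 1106$ ($h = 3 - \left(-1140 - -37\right) = 3 - \left(-1140 + 37\right) = 3 - -1103 = 3 + 1103 = 1106$)
$- h \left(-3\right) = \left(-1\right) 1106 \left(-3\right) = \left(-1106\right) \left(-3\right) = 3318$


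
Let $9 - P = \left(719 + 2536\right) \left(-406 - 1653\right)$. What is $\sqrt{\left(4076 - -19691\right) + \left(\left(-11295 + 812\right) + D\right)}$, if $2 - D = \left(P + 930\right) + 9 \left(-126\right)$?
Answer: $2 i \sqrt{1672141} \approx 2586.2 i$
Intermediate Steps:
$P = 6702054$ ($P = 9 - \left(719 + 2536\right) \left(-406 - 1653\right) = 9 - 3255 \left(-2059\right) = 9 - -6702045 = 9 + 6702045 = 6702054$)
$D = -6701848$ ($D = 2 - \left(\left(6702054 + 930\right) + 9 \left(-126\right)\right) = 2 - \left(6702984 - 1134\right) = 2 - 6701850 = -6701848$)
$\sqrt{\left(4076 - -19691\right) + \left(\left(-11295 + 812\right) + D\right)} = \sqrt{\left(4076 - -19691\right) + \left(\left(-11295 + 812\right) - 6701848\right)} = \sqrt{\left(4076 + 19691\right) - 6712331} = \sqrt{23767 - 6712331} = \sqrt{-6688564} = 2 i \sqrt{1672141}$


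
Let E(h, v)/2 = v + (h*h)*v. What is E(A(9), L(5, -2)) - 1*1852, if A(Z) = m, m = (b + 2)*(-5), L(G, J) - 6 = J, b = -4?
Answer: -1044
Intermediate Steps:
L(G, J) = 6 + J
m = 10 (m = (-4 + 2)*(-5) = -2*(-5) = 10)
A(Z) = 10
E(h, v) = 2*v + 2*v*h² (E(h, v) = 2*(v + (h*h)*v) = 2*(v + h²*v) = 2*(v + v*h²) = 2*v + 2*v*h²)
E(A(9), L(5, -2)) - 1*1852 = 2*(6 - 2)*(1 + 10²) - 1*1852 = 2*4*(1 + 100) - 1852 = 2*4*101 - 1852 = 808 - 1852 = -1044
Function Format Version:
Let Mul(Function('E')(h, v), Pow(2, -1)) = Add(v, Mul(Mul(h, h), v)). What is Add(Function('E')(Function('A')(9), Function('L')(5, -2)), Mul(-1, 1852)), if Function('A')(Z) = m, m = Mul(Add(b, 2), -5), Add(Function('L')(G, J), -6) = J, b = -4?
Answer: -1044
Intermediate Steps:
Function('L')(G, J) = Add(6, J)
m = 10 (m = Mul(Add(-4, 2), -5) = Mul(-2, -5) = 10)
Function('A')(Z) = 10
Function('E')(h, v) = Add(Mul(2, v), Mul(2, v, Pow(h, 2))) (Function('E')(h, v) = Mul(2, Add(v, Mul(Mul(h, h), v))) = Mul(2, Add(v, Mul(Pow(h, 2), v))) = Mul(2, Add(v, Mul(v, Pow(h, 2)))) = Add(Mul(2, v), Mul(2, v, Pow(h, 2))))
Add(Function('E')(Function('A')(9), Function('L')(5, -2)), Mul(-1, 1852)) = Add(Mul(2, Add(6, -2), Add(1, Pow(10, 2))), Mul(-1, 1852)) = Add(Mul(2, 4, Add(1, 100)), -1852) = Add(Mul(2, 4, 101), -1852) = Add(808, -1852) = -1044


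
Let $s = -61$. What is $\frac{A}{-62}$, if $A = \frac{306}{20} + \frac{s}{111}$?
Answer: $- \frac{16373}{68820} \approx -0.23791$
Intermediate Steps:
$A = \frac{16373}{1110}$ ($A = \frac{306}{20} - \frac{61}{111} = 306 \cdot \frac{1}{20} - \frac{61}{111} = \frac{153}{10} - \frac{61}{111} = \frac{16373}{1110} \approx 14.75$)
$\frac{A}{-62} = \frac{16373}{1110 \left(-62\right)} = \frac{16373}{1110} \left(- \frac{1}{62}\right) = - \frac{16373}{68820}$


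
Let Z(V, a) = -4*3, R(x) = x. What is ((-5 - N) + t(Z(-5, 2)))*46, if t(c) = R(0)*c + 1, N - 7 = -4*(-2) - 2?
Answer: -782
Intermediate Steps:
N = 13 (N = 7 + (-4*(-2) - 2) = 7 + (8 - 2) = 7 + 6 = 13)
Z(V, a) = -12
t(c) = 1 (t(c) = 0*c + 1 = 0 + 1 = 1)
((-5 - N) + t(Z(-5, 2)))*46 = ((-5 - 1*13) + 1)*46 = ((-5 - 13) + 1)*46 = (-18 + 1)*46 = -17*46 = -782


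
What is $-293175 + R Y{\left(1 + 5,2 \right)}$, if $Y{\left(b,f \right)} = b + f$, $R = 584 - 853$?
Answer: $-295327$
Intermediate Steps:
$R = -269$ ($R = 584 - 853 = -269$)
$-293175 + R Y{\left(1 + 5,2 \right)} = -293175 - 269 \left(\left(1 + 5\right) + 2\right) = -293175 - 269 \left(6 + 2\right) = -293175 - 2152 = -295327$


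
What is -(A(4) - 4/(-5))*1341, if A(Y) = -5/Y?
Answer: 12069/20 ≈ 603.45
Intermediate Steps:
-(A(4) - 4/(-5))*1341 = -(-5/4 - 4/(-5))*1341 = -(-5*1/4 - 4*(-1)/5)*1341 = -(-5/4 - 1*(-4/5))*1341 = -(-5/4 + 4/5)*1341 = -1*(-9/20)*1341 = (9/20)*1341 = 12069/20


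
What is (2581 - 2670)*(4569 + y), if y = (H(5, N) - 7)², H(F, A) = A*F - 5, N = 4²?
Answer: -818177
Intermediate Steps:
N = 16
H(F, A) = -5 + A*F
y = 4624 (y = ((-5 + 16*5) - 7)² = ((-5 + 80) - 7)² = (75 - 7)² = 68² = 4624)
(2581 - 2670)*(4569 + y) = (2581 - 2670)*(4569 + 4624) = -89*9193 = -818177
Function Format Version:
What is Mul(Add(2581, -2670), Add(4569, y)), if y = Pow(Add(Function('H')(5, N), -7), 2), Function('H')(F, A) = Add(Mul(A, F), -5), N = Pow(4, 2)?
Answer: -818177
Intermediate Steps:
N = 16
Function('H')(F, A) = Add(-5, Mul(A, F))
y = 4624 (y = Pow(Add(Add(-5, Mul(16, 5)), -7), 2) = Pow(Add(Add(-5, 80), -7), 2) = Pow(Add(75, -7), 2) = Pow(68, 2) = 4624)
Mul(Add(2581, -2670), Add(4569, y)) = Mul(Add(2581, -2670), Add(4569, 4624)) = Mul(-89, 9193) = -818177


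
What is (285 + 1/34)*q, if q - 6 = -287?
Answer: -2723171/34 ≈ -80093.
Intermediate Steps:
q = -281 (q = 6 - 287 = -281)
(285 + 1/34)*q = (285 + 1/34)*(-281) = (9691/34)*(-281) = -2723171/34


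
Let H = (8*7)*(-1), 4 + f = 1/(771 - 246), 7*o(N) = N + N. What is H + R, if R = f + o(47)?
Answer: -24449/525 ≈ -46.570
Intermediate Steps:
o(N) = 2*N/7 (o(N) = (N + N)/7 = (2*N)/7 = 2*N/7)
f = -2099/525 (f = -4 + 1/(771 - 246) = -4 + 1/525 = -2099/525 ≈ -3.9981)
H = -56 (H = 56*(-1) = -56)
R = 4951/525 (R = -2099/525 + (2/7)*47 = -2099/525 + 94/7 = 4951/525 ≈ 9.4305)
H + R = -56 + 4951/525 = -24449/525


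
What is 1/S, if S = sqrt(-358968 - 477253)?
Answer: -I*sqrt(836221)/836221 ≈ -0.0010936*I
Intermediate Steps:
S = I*sqrt(836221) (S = sqrt(-836221) = I*sqrt(836221) ≈ 914.45*I)
1/S = 1/(I*sqrt(836221)) = -I*sqrt(836221)/836221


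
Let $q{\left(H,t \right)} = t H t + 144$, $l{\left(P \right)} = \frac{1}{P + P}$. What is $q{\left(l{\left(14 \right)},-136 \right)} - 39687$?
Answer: $- \frac{272177}{7} \approx -38882.0$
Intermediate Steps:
$l{\left(P \right)} = \frac{1}{2 P}$
$q{\left(H,t \right)} = 144 + H t^{2}$ ($q{\left(H,t \right)} = H t t + 144 = H t^{2} + 144 = 144 + H t^{2}$)
$q{\left(l{\left(14 \right)},-136 \right)} - 39687 = \left(144 + \frac{1}{2 \cdot 14} \left(-136\right)^{2}\right) - 39687 = \left(144 + \frac{1}{2} \cdot \frac{1}{14} \cdot 18496\right) - 39687 = \left(144 + \frac{1}{28} \cdot 18496\right) - 39687 = \left(144 + \frac{4624}{7}\right) - 39687 = \frac{5632}{7} - 39687 = - \frac{272177}{7}$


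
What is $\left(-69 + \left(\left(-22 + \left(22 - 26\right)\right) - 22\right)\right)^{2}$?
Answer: $13689$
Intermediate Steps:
$\left(-69 + \left(\left(-22 + \left(22 - 26\right)\right) - 22\right)\right)^{2} = \left(-69 - 48\right)^{2} = \left(-117\right)^{2} = 13689$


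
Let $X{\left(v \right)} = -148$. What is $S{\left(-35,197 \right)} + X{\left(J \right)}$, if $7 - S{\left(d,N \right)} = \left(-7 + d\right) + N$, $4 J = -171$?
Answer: $-296$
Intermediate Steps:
$J = - \frac{171}{4}$ ($J = \frac{1}{4} \left(-171\right) = - \frac{171}{4} \approx -42.75$)
$S{\left(d,N \right)} = 14 - N - d$ ($S{\left(d,N \right)} = 7 - \left(\left(-7 + d\right) + N\right) = 7 - \left(-7 + N + d\right) = 14 - N - d$)
$S{\left(-35,197 \right)} + X{\left(J \right)} = \left(14 - 197 - -35\right) - 148 = \left(14 - 197 + 35\right) - 148 = -148 - 148 = -296$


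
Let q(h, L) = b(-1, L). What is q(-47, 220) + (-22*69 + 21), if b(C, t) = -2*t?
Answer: -1937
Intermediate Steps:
q(h, L) = -2*L
q(-47, 220) + (-22*69 + 21) = -2*220 + (-22*69 + 21) = -440 + (-1518 + 21) = -440 - 1497 = -1937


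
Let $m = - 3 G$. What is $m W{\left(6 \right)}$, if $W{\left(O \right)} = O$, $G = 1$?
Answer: $-18$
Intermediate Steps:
$m = -3$ ($m = \left(-3\right) 1 = -3$)
$m W{\left(6 \right)} = \left(-3\right) 6 = -18$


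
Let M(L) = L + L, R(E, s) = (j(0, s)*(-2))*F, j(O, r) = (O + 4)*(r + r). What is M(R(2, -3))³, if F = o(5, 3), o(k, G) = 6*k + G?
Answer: 31794757632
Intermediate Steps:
o(k, G) = G + 6*k
j(O, r) = 2*r*(4 + O) (j(O, r) = (4 + O)*(2*r) = 2*r*(4 + O))
F = 33 (F = 3 + 6*5 = 3 + 30 = 33)
R(E, s) = -528*s (R(E, s) = ((2*s*(4 + 0))*(-2))*33 = ((2*s*4)*(-2))*33 = ((8*s)*(-2))*33 = -16*s*33 = -528*s)
M(L) = 2*L
M(R(2, -3))³ = (2*(-528*(-3)))³ = (2*1584)³ = 3168³ = 31794757632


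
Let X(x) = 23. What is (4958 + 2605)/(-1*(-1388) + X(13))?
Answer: 7563/1411 ≈ 5.3600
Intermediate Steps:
(4958 + 2605)/(-1*(-1388) + X(13)) = (4958 + 2605)/(-1*(-1388) + 23) = 7563/(1388 + 23) = 7563/1411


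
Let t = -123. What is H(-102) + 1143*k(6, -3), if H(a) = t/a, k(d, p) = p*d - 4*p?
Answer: -233131/34 ≈ -6856.8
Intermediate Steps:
k(d, p) = -4*p + d*p (k(d, p) = d*p - 4*p = -4*p + d*p)
H(a) = -123/a
H(-102) + 1143*k(6, -3) = -123/(-102) + 1143*(-3*(-4 + 6)) = -123*(-1/102) + 1143*(-3*2) = 41/34 + 1143*(-6) = 41/34 - 6858 = -233131/34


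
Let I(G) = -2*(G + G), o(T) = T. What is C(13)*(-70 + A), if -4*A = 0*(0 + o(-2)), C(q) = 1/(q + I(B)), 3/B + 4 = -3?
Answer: -490/103 ≈ -4.7573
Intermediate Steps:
B = -3/7 (B = 3/(-4 - 3) = 3/(-7) = 3*(-1/7) = -3/7 ≈ -0.42857)
I(G) = -4*G
C(q) = 1/(12/7 + q) (C(q) = 1/(q - 4*(-3/7)) = 1/(q + 12/7) = 1/(12/7 + q))
A = 0 (A = -0*(0 - 2) = -0*(-2) = -1/4*0 = 0)
C(13)*(-70 + A) = (7/(12 + 7*13))*(-70 + 0) = (7/(12 + 91))*(-70) = (7/103)*(-70) = -490/103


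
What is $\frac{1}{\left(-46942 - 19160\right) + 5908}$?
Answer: $- \frac{1}{60194} \approx -1.6613 \cdot 10^{-5}$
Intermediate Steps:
$\frac{1}{\left(-46942 - 19160\right) + 5908} = \frac{1}{-66102 + 5908} = \frac{1}{-60194} = - \frac{1}{60194}$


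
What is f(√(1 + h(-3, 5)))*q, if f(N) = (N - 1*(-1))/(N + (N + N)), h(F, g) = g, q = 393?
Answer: 131 + 131*√6/6 ≈ 184.48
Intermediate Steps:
f(N) = (1 + N)/(3*N) (f(N) = (N + 1)/(N + 2*N) = (1 + N)/((3*N)) = (1 + N)*(1/(3*N)) = (1 + N)/(3*N))
f(√(1 + h(-3, 5)))*q = ((1 + √(1 + 5))/(3*(√(1 + 5))))*393 = ((1 + √6)/(3*(√6)))*393 = ((√6/6)*(1 + √6)/3)*393 = (√6*(1 + √6)/18)*393 = 131*√6*(1 + √6)/6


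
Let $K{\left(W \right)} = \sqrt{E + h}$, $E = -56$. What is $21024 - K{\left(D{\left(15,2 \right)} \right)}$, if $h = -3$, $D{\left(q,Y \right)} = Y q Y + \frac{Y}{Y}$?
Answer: $21024 - i \sqrt{59} \approx 21024.0 - 7.6811 i$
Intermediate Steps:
$D{\left(q,Y \right)} = 1 + q Y^{2}$ ($D{\left(q,Y \right)} = q Y^{2} + 1 = 1 + q Y^{2}$)
$K{\left(W \right)} = i \sqrt{59}$ ($K{\left(W \right)} = \sqrt{-56 - 3} = \sqrt{-59} = i \sqrt{59}$)
$21024 - K{\left(D{\left(15,2 \right)} \right)} = 21024 - i \sqrt{59}$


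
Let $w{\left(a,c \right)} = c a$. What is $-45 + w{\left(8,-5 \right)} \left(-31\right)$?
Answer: $1195$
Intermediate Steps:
$w{\left(a,c \right)} = a c$
$-45 + w{\left(8,-5 \right)} \left(-31\right) = -45 + 8 \left(-5\right) \left(-31\right) = -45 - -1240 = -45 + 1240 = 1195$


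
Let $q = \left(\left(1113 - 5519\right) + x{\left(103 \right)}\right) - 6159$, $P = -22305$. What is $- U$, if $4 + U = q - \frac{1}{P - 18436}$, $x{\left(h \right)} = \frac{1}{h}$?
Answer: $\frac{44350896943}{4196323} \approx 10569.0$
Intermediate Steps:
$q = - \frac{1088194}{103}$ ($q = \left(\left(1113 - 5519\right) + \frac{1}{103}\right) - 6159 = \left(-4406 + \frac{1}{103}\right) - 6159 = - \frac{453817}{103} - 6159 = - \frac{1088194}{103} \approx -10565.0$)
$U = - \frac{44350896943}{4196323}$ ($U = -4 - \left(\frac{1088194}{103} + \frac{1}{-22305 - 18436}\right) = -4 - \frac{44334111651}{4196323} = - \frac{44350896943}{4196323} \approx -10569.0$)
$- U = \left(-1\right) \left(- \frac{44350896943}{4196323}\right) = \frac{44350896943}{4196323}$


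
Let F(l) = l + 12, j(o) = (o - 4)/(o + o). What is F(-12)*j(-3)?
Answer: 0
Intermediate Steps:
j(o) = (-4 + o)/(2*o) (j(o) = (-4 + o)/((2*o)) = (-4 + o)*(1/(2*o)) = (-4 + o)/(2*o))
F(l) = 12 + l
F(-12)*j(-3) = (12 - 12)*((½)*(-4 - 3)/(-3)) = 0*((½)*(-⅓)*(-7)) = 0*(7/6) = 0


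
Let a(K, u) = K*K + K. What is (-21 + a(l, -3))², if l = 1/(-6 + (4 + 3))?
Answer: 361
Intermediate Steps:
l = 1 (l = 1/(-6 + 7) = 1/1 = 1)
a(K, u) = K + K² (a(K, u) = K² + K = K + K²)
(-21 + a(l, -3))² = (-21 + 1*(1 + 1))² = (-21 + 1*2)² = (-21 + 2)² = (-19)² = 361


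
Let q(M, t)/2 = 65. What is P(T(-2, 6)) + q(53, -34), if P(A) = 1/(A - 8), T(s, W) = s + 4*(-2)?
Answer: 2339/18 ≈ 129.94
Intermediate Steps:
q(M, t) = 130 (q(M, t) = 2*65 = 130)
T(s, W) = -8 + s (T(s, W) = s - 8 = -8 + s)
P(A) = 1/(-8 + A)
P(T(-2, 6)) + q(53, -34) = 1/(-8 + (-8 - 2)) + 130 = 1/(-8 - 10) + 130 = 1/(-18) + 130 = -1/18 + 130 = 2339/18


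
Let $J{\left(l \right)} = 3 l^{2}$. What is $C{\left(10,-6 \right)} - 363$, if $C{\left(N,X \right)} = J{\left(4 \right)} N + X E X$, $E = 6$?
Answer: $333$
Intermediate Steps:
$C{\left(N,X \right)} = 6 X^{2} + 48 N$ ($C{\left(N,X \right)} = 3 \cdot 4^{2} N + X 6 X = 3 \cdot 16 N + 6 X X = 48 N + 6 X^{2} = 6 X^{2} + 48 N$)
$C{\left(10,-6 \right)} - 363 = \left(6 \left(-6\right)^{2} + 48 \cdot 10\right) - 363 = \left(6 \cdot 36 + 480\right) - 363 = \left(216 + 480\right) - 363 = 696 - 363 = 333$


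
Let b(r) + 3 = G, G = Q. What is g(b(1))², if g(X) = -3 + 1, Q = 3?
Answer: 4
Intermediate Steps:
G = 3
b(r) = 0 (b(r) = -3 + 3 = 0)
g(X) = -2
g(b(1))² = (-2)² = 4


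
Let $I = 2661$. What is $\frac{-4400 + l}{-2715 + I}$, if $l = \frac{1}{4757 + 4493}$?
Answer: $\frac{40699999}{499500} \approx 81.481$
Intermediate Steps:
$l = \frac{1}{9250} \approx 0.00010811$
$\frac{-4400 + l}{-2715 + I} = \frac{-4400 + \frac{1}{9250}}{-2715 + 2661} = - \frac{40699999}{9250 \left(-54\right)} = \left(- \frac{40699999}{9250}\right) \left(- \frac{1}{54}\right) = \frac{40699999}{499500}$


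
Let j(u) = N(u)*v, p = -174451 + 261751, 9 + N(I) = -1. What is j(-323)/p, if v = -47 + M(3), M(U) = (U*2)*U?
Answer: 29/8730 ≈ 0.0033219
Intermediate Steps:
N(I) = -10 (N(I) = -9 - 1 = -10)
M(U) = 2*U**2 (M(U) = (2*U)*U = 2*U**2)
p = 87300
v = -29 (v = -47 + 2*3**2 = -47 + 2*9 = -47 + 18 = -29)
j(u) = 290 (j(u) = -10*(-29) = 290)
j(-323)/p = 290/87300 = 290*(1/87300) = 29/8730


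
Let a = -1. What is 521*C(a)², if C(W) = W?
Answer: 521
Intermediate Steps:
521*C(a)² = 521*(-1)² = 521*1 = 521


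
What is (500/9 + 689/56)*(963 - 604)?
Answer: 12278159/504 ≈ 24361.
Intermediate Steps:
(500/9 + 689/56)*(963 - 604) = (500*(1/9) + 689*(1/56))*359 = (500/9 + 689/56)*359 = (34201/504)*359 = 12278159/504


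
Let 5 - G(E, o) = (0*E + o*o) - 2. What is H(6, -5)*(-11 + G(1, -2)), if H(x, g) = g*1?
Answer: 40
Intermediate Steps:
H(x, g) = g
G(E, o) = 7 - o**2 (G(E, o) = 5 - ((0*E + o*o) - 2) = 5 - ((0 + o**2) - 2) = 5 - (o**2 - 2) = 5 - (-2 + o**2) = 5 + (2 - o**2) = 7 - o**2)
H(6, -5)*(-11 + G(1, -2)) = -5*(-11 + (7 - 1*(-2)**2)) = -5*(-11 + (7 - 1*4)) = -5*(-11 + (7 - 4)) = -5*(-11 + 3) = -5*(-8) = 40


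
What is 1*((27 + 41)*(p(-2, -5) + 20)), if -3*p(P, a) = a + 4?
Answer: 4148/3 ≈ 1382.7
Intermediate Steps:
p(P, a) = -4/3 - a/3 (p(P, a) = -(a + 4)/3 = -(4 + a)/3 = -4/3 - a/3)
1*((27 + 41)*(p(-2, -5) + 20)) = 1*((27 + 41)*((-4/3 - ⅓*(-5)) + 20)) = 1*(68*((-4/3 + 5/3) + 20)) = 1*(68*(⅓ + 20)) = 1*(68*(61/3)) = 1*(4148/3) = 4148/3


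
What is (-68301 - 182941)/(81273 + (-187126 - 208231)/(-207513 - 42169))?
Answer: -62730605044/20292800543 ≈ -3.0913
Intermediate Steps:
(-68301 - 182941)/(81273 + (-187126 - 208231)/(-207513 - 42169)) = -251242/(81273 - 395357/(-249682)) = -251242/(81273 - 395357*(-1/249682)) = -251242/(81273 + 395357/249682) = -251242/20292800543/249682 = -251242*249682/20292800543 = -62730605044/20292800543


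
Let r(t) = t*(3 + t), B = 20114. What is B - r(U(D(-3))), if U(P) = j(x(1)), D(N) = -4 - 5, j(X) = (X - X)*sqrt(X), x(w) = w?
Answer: 20114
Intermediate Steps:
j(X) = 0 (j(X) = 0*sqrt(X) = 0)
D(N) = -9
U(P) = 0
B - r(U(D(-3))) = 20114 - 0*(3 + 0) = 20114 - 0*3 = 20114 - 1*0 = 20114 + 0 = 20114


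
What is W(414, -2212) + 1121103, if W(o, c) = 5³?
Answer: 1121228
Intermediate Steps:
W(o, c) = 125
W(414, -2212) + 1121103 = 125 + 1121103 = 1121228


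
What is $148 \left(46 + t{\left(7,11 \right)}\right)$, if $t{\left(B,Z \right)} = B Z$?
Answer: $18204$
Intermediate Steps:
$148 \left(46 + t{\left(7,11 \right)}\right) = 148 \left(46 + 7 \cdot 11\right) = 148 \left(46 + 77\right) = 148 \cdot 123 = 18204$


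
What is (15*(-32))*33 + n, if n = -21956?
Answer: -37796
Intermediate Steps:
(15*(-32))*33 + n = (15*(-32))*33 - 21956 = -480*33 - 21956 = -15840 - 21956 = -37796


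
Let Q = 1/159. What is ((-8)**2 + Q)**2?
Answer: 103571329/25281 ≈ 4096.8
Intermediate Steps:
Q = 1/159 ≈ 0.0062893
((-8)**2 + Q)**2 = ((-8)**2 + 1/159)**2 = (64 + 1/159)**2 = (10177/159)**2 = 103571329/25281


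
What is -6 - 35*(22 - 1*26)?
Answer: 134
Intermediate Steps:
-6 - 35*(22 - 1*26) = -6 - 35*(22 - 26) = -6 - 35*(-4) = -6 + 140 = 134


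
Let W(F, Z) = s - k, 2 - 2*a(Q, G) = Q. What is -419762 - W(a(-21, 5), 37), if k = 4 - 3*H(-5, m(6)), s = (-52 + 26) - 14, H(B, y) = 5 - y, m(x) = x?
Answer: -419715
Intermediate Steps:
a(Q, G) = 1 - Q/2
s = -40 (s = -26 - 14 = -40)
k = 7 (k = 4 - 3*(5 - 1*6) = 4 - 3*(5 - 6) = 4 - 3*(-1) = 4 + 3 = 7)
W(F, Z) = -47 (W(F, Z) = -40 - 1*7 = -40 - 7 = -47)
-419762 - W(a(-21, 5), 37) = -419762 - 1*(-47) = -419762 + 47 = -419715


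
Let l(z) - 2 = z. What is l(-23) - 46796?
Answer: -46817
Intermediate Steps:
l(z) = 2 + z
l(-23) - 46796 = (2 - 23) - 46796 = -21 - 46796 = -46817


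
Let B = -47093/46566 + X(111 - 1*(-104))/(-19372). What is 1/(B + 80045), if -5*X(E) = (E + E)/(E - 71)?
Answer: 3608306208/288823221388217 ≈ 1.2493e-5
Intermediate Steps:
X(E) = -2*E/(5*(-71 + E)) (X(E) = -(E + E)/(5*(E - 71)) = -2*E/(5*(-71 + E)))
B = -3649031143/3608306208 (B = -47093/46566 - 2*(111 - 1*(-104))/(-355 + 5*(111 - 1*(-104)))/(-19372) = -47093*1/46566 - 2*(111 + 104)/(-355 + 5*(111 + 104))*(-1/19372) = -47093/46566 - 2*215/(-355 + 5*215)*(-1/19372) = -47093/46566 - 2*215/(-355 + 1075)*(-1/19372) = -47093/46566 - 2*215/720*(-1/19372) = -47093/46566 - 2*215*1/720*(-1/19372) = -47093/46566 - 43/72*(-1/19372) = -47093/46566 + 43/1394784 = -3649031143/3608306208 ≈ -1.0113)
1/(B + 80045) = 1/(-3649031143/3608306208 + 80045) = 1/(288823221388217/3608306208) = 3608306208/288823221388217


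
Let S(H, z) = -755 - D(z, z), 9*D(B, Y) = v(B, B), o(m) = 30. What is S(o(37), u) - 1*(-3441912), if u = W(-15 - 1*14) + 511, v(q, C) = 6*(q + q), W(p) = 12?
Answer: 10321379/3 ≈ 3.4405e+6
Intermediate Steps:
v(q, C) = 12*q (v(q, C) = 6*(2*q) = 12*q)
u = 523 (u = 12 + 511 = 523)
D(B, Y) = 4*B/3 (D(B, Y) = (12*B)/9 = 4*B/3)
S(H, z) = -755 - 4*z/3
S(o(37), u) - 1*(-3441912) = (-755 - 4/3*523) - 1*(-3441912) = (-755 - 2092/3) + 3441912 = -4357/3 + 3441912 = 10321379/3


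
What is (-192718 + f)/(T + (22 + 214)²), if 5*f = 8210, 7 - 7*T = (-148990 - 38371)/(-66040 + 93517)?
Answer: -9187841691/2678223161 ≈ -3.4306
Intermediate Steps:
T = 379700/192339 (T = 1 - (-148990 - 38371)/(7*(-66040 + 93517)) = 1 - (-187361)/(7*27477) = 1 - ⅐*(-187361/27477) = 1 + 187361/192339 = 379700/192339 ≈ 1.9741)
f = 1642 (f = (⅕)*8210 = 1642)
(-192718 + f)/(T + (22 + 214)²) = (-192718 + 1642)/(379700/192339 + (22 + 214)²) = -191076/(379700/192339 + 236²) = -191076/(379700/192339 + 55696) = -191076/10712892644/192339 = -191076*192339/10712892644 = -9187841691/2678223161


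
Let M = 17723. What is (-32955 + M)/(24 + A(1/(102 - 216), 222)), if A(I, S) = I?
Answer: -1736448/2735 ≈ -634.90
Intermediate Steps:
(-32955 + M)/(24 + A(1/(102 - 216), 222)) = (-32955 + 17723)/(24 + 1/(102 - 216)) = -15232/(24 + 1/(-114)) = -15232/(24 - 1/114) = -15232/2735/114 = -15232*114/2735 = -1736448/2735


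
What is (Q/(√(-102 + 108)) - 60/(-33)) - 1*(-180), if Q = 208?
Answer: 2000/11 + 104*√6/3 ≈ 266.73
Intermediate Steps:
(Q/(√(-102 + 108)) - 60/(-33)) - 1*(-180) = (208/(√(-102 + 108)) - 60/(-33)) - 1*(-180) = (208/(√6) - 60*(-1/33)) + 180 = (208*(√6/6) + 20/11) + 180 = (104*√6/3 + 20/11) + 180 = (20/11 + 104*√6/3) + 180 = 2000/11 + 104*√6/3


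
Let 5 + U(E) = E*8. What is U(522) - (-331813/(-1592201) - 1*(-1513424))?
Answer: -2403034467666/1592201 ≈ -1.5093e+6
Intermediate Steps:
U(E) = -5 + 8*E (U(E) = -5 + E*8 = -5 + 8*E)
U(522) - (-331813/(-1592201) - 1*(-1513424)) = (-5 + 8*522) - (-331813/(-1592201) - 1*(-1513424)) = (-5 + 4176) - (-331813*(-1/1592201) + 1513424) = 4171 - (331813/1592201 + 1513424) = 4171 - 1*2409675538037/1592201 = 4171 - 2409675538037/1592201 = -2403034467666/1592201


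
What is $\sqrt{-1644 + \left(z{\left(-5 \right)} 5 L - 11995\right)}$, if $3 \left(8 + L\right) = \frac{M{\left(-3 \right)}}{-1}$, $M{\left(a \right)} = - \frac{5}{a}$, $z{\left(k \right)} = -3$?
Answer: $\frac{2 i \sqrt{30399}}{3} \approx 116.24 i$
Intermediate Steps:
$L = - \frac{77}{9}$ ($L = -8 + \frac{- \frac{5}{-3} \frac{1}{-1}}{3} = -8 + \frac{\left(-5\right) \left(- \frac{1}{3}\right) \left(-1\right)}{3} = -8 + \frac{\frac{5}{3} \left(-1\right)}{3} = -8 + \frac{1}{3} \left(- \frac{5}{3}\right) = -8 - \frac{5}{9} = - \frac{77}{9} \approx -8.5556$)
$\sqrt{-1644 + \left(z{\left(-5 \right)} 5 L - 11995\right)} = \sqrt{-1644 - \left(11995 - \left(-3\right) 5 \left(- \frac{77}{9}\right)\right)} = \sqrt{-1644 - \frac{35600}{3}} = \sqrt{- \frac{40532}{3}} = \frac{2 i \sqrt{30399}}{3}$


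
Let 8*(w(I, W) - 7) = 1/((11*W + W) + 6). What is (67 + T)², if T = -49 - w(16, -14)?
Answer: 203262049/1679616 ≈ 121.02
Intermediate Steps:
w(I, W) = 7 + 1/(8*(6 + 12*W)) (w(I, W) = 7 + 1/(8*((11*W + W) + 6)) = 7 + 1/(8*(12*W + 6)) = 7 + 1/(8*(6 + 12*W)))
T = -72575/1296 (T = -49 - (337 + 672*(-14))/(48*(1 + 2*(-14))) = -49 - (337 - 9408)/(48*(1 - 28)) = -49 - (-9071)/(48*(-27)) = -49 - (-1)*(-9071)/(48*27) = -49 - 1*9071/1296 = -49 - 9071/1296 = -72575/1296 ≈ -55.999)
(67 + T)² = (67 - 72575/1296)² = (14257/1296)² = 203262049/1679616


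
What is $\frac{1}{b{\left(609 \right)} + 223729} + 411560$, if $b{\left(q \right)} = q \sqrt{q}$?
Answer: $\frac{20507540480446449}{49828798912} - \frac{609 \sqrt{609}}{49828798912} \approx 4.1156 \cdot 10^{5}$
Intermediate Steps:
$b{\left(q \right)} = q^{\frac{3}{2}}$
$\frac{1}{b{\left(609 \right)} + 223729} + 411560 = \frac{1}{609^{\frac{3}{2}} + 223729} + 411560 = \frac{1}{609 \sqrt{609} + 223729} + 411560 = \frac{1}{223729 + 609 \sqrt{609}} + 411560 = 411560 + \frac{1}{223729 + 609 \sqrt{609}}$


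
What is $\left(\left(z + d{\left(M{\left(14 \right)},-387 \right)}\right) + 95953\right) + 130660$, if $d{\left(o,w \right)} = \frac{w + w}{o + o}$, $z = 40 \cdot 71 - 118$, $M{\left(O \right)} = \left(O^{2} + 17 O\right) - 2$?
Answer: $\frac{11008037}{48} \approx 2.2933 \cdot 10^{5}$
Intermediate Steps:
$M{\left(O \right)} = -2 + O^{2} + 17 O$
$z = 2722$ ($z = 2840 - 118 = 2722$)
$d{\left(o,w \right)} = \frac{w}{o}$ ($d{\left(o,w \right)} = \frac{2 w}{2 o} = 2 w \frac{1}{2 o} = \frac{w}{o}$)
$\left(\left(z + d{\left(M{\left(14 \right)},-387 \right)}\right) + 95953\right) + 130660 = \left(\left(2722 - \frac{387}{-2 + 14^{2} + 17 \cdot 14}\right) + 95953\right) + 130660 = \left(\left(2722 - \frac{387}{-2 + 196 + 238}\right) + 95953\right) + 130660 = \left(\left(2722 - \frac{387}{432}\right) + 95953\right) + 130660 = \left(\left(2722 - \frac{43}{48}\right) + 95953\right) + 130660 = \left(\frac{130613}{48} + 95953\right) + 130660 = \frac{4736357}{48} + 130660 = \frac{11008037}{48}$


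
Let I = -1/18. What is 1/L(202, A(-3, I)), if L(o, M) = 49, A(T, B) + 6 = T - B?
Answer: 1/49 ≈ 0.020408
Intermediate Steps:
I = -1/18 (I = -1*1/18 = -1/18 ≈ -0.055556)
A(T, B) = -6 + T - B (A(T, B) = -6 + (T - B) = -6 + T - B)
1/L(202, A(-3, I)) = 1/49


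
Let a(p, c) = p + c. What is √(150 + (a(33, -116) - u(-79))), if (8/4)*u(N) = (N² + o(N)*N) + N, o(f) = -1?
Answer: I*√12214/2 ≈ 55.258*I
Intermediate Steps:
a(p, c) = c + p
u(N) = N²/2 (u(N) = ((N² - N) + N)/2 = N²/2)
√(150 + (a(33, -116) - u(-79))) = √(150 + ((-116 + 33) - (-79)²/2)) = √(150 + (-83 - 6241/2)) = √(150 - 6407/2) = √(-6107/2) = I*√12214/2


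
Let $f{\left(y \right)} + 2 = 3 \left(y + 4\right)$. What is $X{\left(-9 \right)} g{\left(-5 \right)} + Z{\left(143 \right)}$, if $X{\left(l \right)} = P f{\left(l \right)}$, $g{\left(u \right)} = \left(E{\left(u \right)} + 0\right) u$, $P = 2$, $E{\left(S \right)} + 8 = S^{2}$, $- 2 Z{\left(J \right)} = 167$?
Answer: $\frac{5613}{2} \approx 2806.5$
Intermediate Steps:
$Z{\left(J \right)} = - \frac{167}{2}$ ($Z{\left(J \right)} = \left(- \frac{1}{2}\right) 167 = - \frac{167}{2}$)
$E{\left(S \right)} = -8 + S^{2}$
$f{\left(y \right)} = 10 + 3 y$ ($f{\left(y \right)} = -2 + 3 \left(y + 4\right) = -2 + 3 \left(4 + y\right) = -2 + \left(12 + 3 y\right) = 10 + 3 y$)
$g{\left(u \right)} = u \left(-8 + u^{2}\right)$ ($g{\left(u \right)} = \left(\left(-8 + u^{2}\right) + 0\right) u = \left(-8 + u^{2}\right) u = u \left(-8 + u^{2}\right)$)
$X{\left(l \right)} = 20 + 6 l$ ($X{\left(l \right)} = 2 \left(10 + 3 l\right) = 20 + 6 l$)
$X{\left(-9 \right)} g{\left(-5 \right)} + Z{\left(143 \right)} = \left(20 + 6 \left(-9\right)\right) \left(- 5 \left(-8 + \left(-5\right)^{2}\right)\right) - \frac{167}{2} = \left(20 - 54\right) \left(- 5 \left(-8 + 25\right)\right) - \frac{167}{2} = - 34 \left(\left(-5\right) 17\right) - \frac{167}{2} = \left(-34\right) \left(-85\right) - \frac{167}{2} = 2890 - \frac{167}{2} = \frac{5613}{2}$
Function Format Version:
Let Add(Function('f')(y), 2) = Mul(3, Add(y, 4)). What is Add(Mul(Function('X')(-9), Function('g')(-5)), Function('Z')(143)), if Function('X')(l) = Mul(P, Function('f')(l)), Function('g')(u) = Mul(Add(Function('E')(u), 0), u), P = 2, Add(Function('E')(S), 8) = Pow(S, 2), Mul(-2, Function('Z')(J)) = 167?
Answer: Rational(5613, 2) ≈ 2806.5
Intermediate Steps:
Function('Z')(J) = Rational(-167, 2) (Function('Z')(J) = Mul(Rational(-1, 2), 167) = Rational(-167, 2))
Function('E')(S) = Add(-8, Pow(S, 2))
Function('f')(y) = Add(10, Mul(3, y)) (Function('f')(y) = Add(-2, Mul(3, Add(y, 4))) = Add(-2, Mul(3, Add(4, y))) = Add(-2, Add(12, Mul(3, y))) = Add(10, Mul(3, y)))
Function('g')(u) = Mul(u, Add(-8, Pow(u, 2))) (Function('g')(u) = Mul(Add(Add(-8, Pow(u, 2)), 0), u) = Mul(Add(-8, Pow(u, 2)), u) = Mul(u, Add(-8, Pow(u, 2))))
Function('X')(l) = Add(20, Mul(6, l)) (Function('X')(l) = Mul(2, Add(10, Mul(3, l))) = Add(20, Mul(6, l)))
Add(Mul(Function('X')(-9), Function('g')(-5)), Function('Z')(143)) = Add(Mul(Add(20, Mul(6, -9)), Mul(-5, Add(-8, Pow(-5, 2)))), Rational(-167, 2)) = Add(Mul(Add(20, -54), Mul(-5, Add(-8, 25))), Rational(-167, 2)) = Add(Mul(-34, Mul(-5, 17)), Rational(-167, 2)) = Add(Mul(-34, -85), Rational(-167, 2)) = Add(2890, Rational(-167, 2)) = Rational(5613, 2)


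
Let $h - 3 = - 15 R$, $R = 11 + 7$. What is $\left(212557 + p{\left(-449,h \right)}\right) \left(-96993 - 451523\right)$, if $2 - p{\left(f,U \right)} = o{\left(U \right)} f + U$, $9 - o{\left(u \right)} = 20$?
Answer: $-114029345692$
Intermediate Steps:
$o{\left(u \right)} = -11$ ($o{\left(u \right)} = 9 - 20 = -11$)
$R = 18$
$h = -267$ ($h = 3 - 270 = -267$)
$p{\left(f,U \right)} = 2 - U + 11 f$ ($p{\left(f,U \right)} = 2 - \left(- 11 f + U\right) = 2 - \left(U - 11 f\right) = 2 - U + 11 f$)
$\left(212557 + p{\left(-449,h \right)}\right) \left(-96993 - 451523\right) = \left(212557 + \left(2 - -267 + 11 \left(-449\right)\right)\right) \left(-96993 - 451523\right) = \left(212557 + \left(2 + 267 - 4939\right)\right) \left(-548516\right) = \left(212557 - 4670\right) \left(-548516\right) = 207887 \left(-548516\right) = -114029345692$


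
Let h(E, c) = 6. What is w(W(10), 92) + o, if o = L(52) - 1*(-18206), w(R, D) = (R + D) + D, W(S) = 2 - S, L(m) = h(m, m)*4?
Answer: 18406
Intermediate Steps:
L(m) = 24 (L(m) = 6*4 = 24)
w(R, D) = R + 2*D (w(R, D) = (D + R) + D = R + 2*D)
o = 18230 (o = 24 - 1*(-18206) = 24 + 18206 = 18230)
w(W(10), 92) + o = ((2 - 1*10) + 2*92) + 18230 = ((2 - 10) + 184) + 18230 = (-8 + 184) + 18230 = 176 + 18230 = 18406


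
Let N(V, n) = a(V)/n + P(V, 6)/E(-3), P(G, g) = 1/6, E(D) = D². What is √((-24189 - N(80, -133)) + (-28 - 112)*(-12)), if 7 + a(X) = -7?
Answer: I*√2632757154/342 ≈ 150.03*I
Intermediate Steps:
a(X) = -14 (a(X) = -7 - 7 = -14)
P(G, g) = ⅙
N(V, n) = 1/54 - 14/n (N(V, n) = -14/n + 1/(6*((-3)²)) = -14/n + (⅙)/9 = -14/n + (⅙)*(⅑) = -14/n + 1/54 = 1/54 - 14/n)
√((-24189 - N(80, -133)) + (-28 - 112)*(-12)) = √((-24189 - (-756 - 133)/(54*(-133))) + (-28 - 112)*(-12)) = √((-24189 - (-1)*(-889)/(54*133)) - 140*(-12)) = √((-24189 - 1*127/1026) + 1680) = √((-24189 - 127/1026) + 1680) = √(-24818041/1026 + 1680) = √(-23094361/1026) = I*√2632757154/342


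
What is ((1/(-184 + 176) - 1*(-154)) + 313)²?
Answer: 13950225/64 ≈ 2.1797e+5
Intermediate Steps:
((1/(-184 + 176) - 1*(-154)) + 313)² = ((1/(-8) + 154) + 313)² = ((-⅛ + 154) + 313)² = (1231/8 + 313)² = (3735/8)² = 13950225/64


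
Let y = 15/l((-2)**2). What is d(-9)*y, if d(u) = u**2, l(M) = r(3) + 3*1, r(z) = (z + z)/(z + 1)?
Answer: 270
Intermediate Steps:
r(z) = 2*z/(1 + z) (r(z) = (2*z)/(1 + z) = 2*z/(1 + z))
l(M) = 9/2 (l(M) = 2*3/(1 + 3) + 3*1 = 2*3/4 + 3 = 2*3*(1/4) + 3 = 3/2 + 3 = 9/2)
y = 10/3 (y = 15/(9/2) = 15*(2/9) = 10/3 ≈ 3.3333)
d(-9)*y = (-9)**2*(10/3) = 81*(10/3) = 270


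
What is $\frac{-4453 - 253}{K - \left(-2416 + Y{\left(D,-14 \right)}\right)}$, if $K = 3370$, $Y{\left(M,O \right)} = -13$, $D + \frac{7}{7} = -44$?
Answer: $- \frac{4706}{5799} \approx -0.81152$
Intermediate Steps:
$D = -45$ ($D = -1 - 44 = -45$)
$\frac{-4453 - 253}{K - \left(-2416 + Y{\left(D,-14 \right)}\right)} = \frac{-4453 - 253}{3370 + \left(2416 - -13\right)} = - \frac{4706}{3370 + \left(2416 + 13\right)} = - \frac{4706}{3370 + 2429} = - \frac{4706}{5799}$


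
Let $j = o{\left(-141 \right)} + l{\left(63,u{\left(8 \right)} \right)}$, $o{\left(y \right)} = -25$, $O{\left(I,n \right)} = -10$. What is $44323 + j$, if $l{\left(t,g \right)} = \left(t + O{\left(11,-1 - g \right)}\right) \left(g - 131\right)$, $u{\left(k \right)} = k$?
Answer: $37779$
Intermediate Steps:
$l{\left(t,g \right)} = \left(-131 + g\right) \left(-10 + t\right)$ ($l{\left(t,g \right)} = \left(t - 10\right) \left(g - 131\right) = \left(-10 + t\right) \left(-131 + g\right) = \left(-131 + g\right) \left(-10 + t\right)$)
$j = -6544$ ($j = -25 + \left(1310 - 8253 - 80 + 8 \cdot 63\right) = -25 + \left(1310 - 8253 - 80 + 504\right) = -25 - 6519 = -6544$)
$44323 + j = 44323 - 6544 = 37779$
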